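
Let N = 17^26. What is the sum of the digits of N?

17^26 = 98100666009922840441972689847969
Sum of its 32 digits: 163.

163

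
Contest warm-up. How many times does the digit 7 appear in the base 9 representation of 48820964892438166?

48820964892438166 in base 9 is 283106618787865307.
The digit 7 appears 3 times.

3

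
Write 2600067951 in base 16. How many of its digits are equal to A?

1

2600067951 in base 16 is 9AF9E36F.
The digit A appears 1 time.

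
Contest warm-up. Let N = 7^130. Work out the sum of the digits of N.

493

7^130 = 72902966712682973099605321405322404946285479140585148545026416949232978455741748983083120534503031988954803249
Sum of its 110 digits: 493.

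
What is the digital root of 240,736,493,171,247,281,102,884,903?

7

2+4+0+7+3+6+4+9+3+1+7+1+2+4+7+2+8+1+1+0+2+8+8+4+9+0+3 = 106
1+0+6 = 7
(Equivalently, 240,736,493,171,247,281,102,884,903 mod 9 = 7.)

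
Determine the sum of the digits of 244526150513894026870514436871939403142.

156

2+4+4+5+2+6+1+5+0+5+1+3+8+9+4+0+2+6+8+7+0+5+1+4+4+3+6+8+7+1+9+3+9+4+0+3+1+4+2 = 156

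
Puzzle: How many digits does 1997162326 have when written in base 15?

1997162326 in base 15 is BA501C01, which has 8 digits.

8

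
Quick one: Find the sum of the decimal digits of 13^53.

13^53 = 109395050288514219040366056833567359441133418834382438145053
Sum of its 60 digits: 241.

241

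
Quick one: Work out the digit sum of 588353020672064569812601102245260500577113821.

159

5+8+8+3+5+3+0+2+0+6+7+2+0+6+4+5+6+9+8+1+2+6+0+1+1+0+2+2+4+5+2+6+0+5+0+0+5+7+7+1+1+3+8+2+1 = 159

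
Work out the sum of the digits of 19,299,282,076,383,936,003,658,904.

122

1+9+2+9+9+2+8+2+0+7+6+3+8+3+9+3+6+0+0+3+6+5+8+9+0+4 = 122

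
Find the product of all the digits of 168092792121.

0

1×6×8×0×9×2×7×9×2×1×2×1 = 0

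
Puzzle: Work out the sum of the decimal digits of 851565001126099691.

8+5+1+5+6+5+0+0+1+1+2+6+0+9+9+6+9+1 = 74

74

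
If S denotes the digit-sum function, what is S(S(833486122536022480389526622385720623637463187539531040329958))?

14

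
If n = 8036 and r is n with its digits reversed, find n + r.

Reverse of 8036 is 6308.
8036 + 6308 = 14344

14344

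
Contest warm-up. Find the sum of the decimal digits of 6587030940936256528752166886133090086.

6+5+8+7+0+3+0+9+4+0+9+3+6+2+5+6+5+2+8+7+5+2+1+6+6+8+8+6+1+3+3+0+9+0+0+8+6 = 167

167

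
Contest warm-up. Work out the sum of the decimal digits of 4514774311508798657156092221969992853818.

4+5+1+4+7+7+4+3+1+1+5+0+8+7+9+8+6+5+7+1+5+6+0+9+2+2+2+1+9+6+9+9+9+2+8+5+3+8+1+8 = 197

197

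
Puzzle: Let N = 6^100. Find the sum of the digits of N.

6^100 = 653318623500070906096690267158057820537143710472954871543071966369497141477376
Sum of its 78 digits: 342.

342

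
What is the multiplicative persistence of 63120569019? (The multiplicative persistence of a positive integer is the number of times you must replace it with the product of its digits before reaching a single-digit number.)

63120569019 → 0 (1 step)

1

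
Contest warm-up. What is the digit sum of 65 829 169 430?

6+5+8+2+9+1+6+9+4+3+0 = 53

53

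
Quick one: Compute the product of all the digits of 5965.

1350

5×9×6×5 = 1350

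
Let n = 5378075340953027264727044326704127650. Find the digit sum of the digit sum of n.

12

First digit sum: 147.
1+4+7 = 12.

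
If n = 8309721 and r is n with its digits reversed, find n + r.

9588759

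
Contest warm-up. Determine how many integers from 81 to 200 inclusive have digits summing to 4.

4

The integers in [81, 200] that have digits summing to 4: 103, 112, 121, 130.
4 qualify.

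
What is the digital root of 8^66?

1

The digital root of n equals n mod 9 (or 9 when 9 | n), so we need 8^66 mod 9.
8^66 ≡ 1 (mod 9), so the digital root is 1.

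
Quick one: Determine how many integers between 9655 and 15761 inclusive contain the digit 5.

2183

The integers in [9655, 15761] that contain the digit 5: 9655, 9656, 9657, 9658, 9659, 9665, …, 15760, 15761.
2183 qualify.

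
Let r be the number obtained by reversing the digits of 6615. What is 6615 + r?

11781

Reverse of 6615 is 5166.
6615 + 5166 = 11781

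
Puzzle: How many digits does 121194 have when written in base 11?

121194 in base 11 is 83067, which has 5 digits.

5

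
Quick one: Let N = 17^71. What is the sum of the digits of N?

386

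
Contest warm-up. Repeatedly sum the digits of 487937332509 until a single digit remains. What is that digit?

4+8+7+9+3+7+3+3+2+5+0+9 = 60
6+0 = 6

6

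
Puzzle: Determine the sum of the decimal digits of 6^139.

486

6^139 = 1455538855293683909943468057541273219249493462007805563681546219025502238736664135695356383311470317688324096
Sum of its 109 digits: 486.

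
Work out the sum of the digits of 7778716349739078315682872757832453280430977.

219

7+7+7+8+7+1+6+3+4+9+7+3+9+0+7+8+3+1+5+6+8+2+8+7+2+7+5+7+8+3+2+4+5+3+2+8+0+4+3+0+9+7+7 = 219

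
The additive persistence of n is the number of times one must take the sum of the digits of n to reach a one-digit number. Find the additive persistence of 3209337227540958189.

3209337227540958189 → 87 → 15 → 6 (3 steps)

3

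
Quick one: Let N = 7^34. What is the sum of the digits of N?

7^34 = 54116956037952111668959660849
Sum of its 29 digits: 142.

142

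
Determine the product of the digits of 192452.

1×9×2×4×5×2 = 720

720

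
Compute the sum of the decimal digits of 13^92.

13^92 = 3039403870834444806340783731173053535443315083722268135359571800908254256906888713534531284301087613681
Sum of its 103 digits: 421.

421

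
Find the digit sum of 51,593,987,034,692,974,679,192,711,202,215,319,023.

164

5+1+5+9+3+9+8+7+0+3+4+6+9+2+9+7+4+6+7+9+1+9+2+7+1+1+2+0+2+2+1+5+3+1+9+0+2+3 = 164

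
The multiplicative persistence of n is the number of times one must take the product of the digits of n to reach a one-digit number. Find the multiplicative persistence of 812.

2

812 → 16 → 6 (2 steps)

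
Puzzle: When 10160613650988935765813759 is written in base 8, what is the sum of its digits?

10160613650988935765813759 in base 8 is 4147457740767002005536764777.
Digit sum: 4+1+4+7+4+5+7+7+4+0+7+6+7+0+0+2+0+0+5+5+3+6+7+6+4+7+7+7 = 122.

122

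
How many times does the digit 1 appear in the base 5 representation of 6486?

6486 in base 5 is 201421.
The digit 1 appears 2 times.

2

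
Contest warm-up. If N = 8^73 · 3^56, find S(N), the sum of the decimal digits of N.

8^73 · 3^56 = 440919508587411400469857792269527682663519873092114161593259310212670473419888411621665538048
Sum of its 93 digits: 414.

414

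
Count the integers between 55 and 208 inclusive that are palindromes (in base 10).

The integers in [55, 208] that are palindromes (in base 10): 55, 66, 77, 88, 99, 101, …, 191, 202.
16 qualify.

16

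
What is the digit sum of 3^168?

3^168 = 143341119796678074027577337316118932770382415738332565090012937927177499182473761
Sum of its 81 digits: 360.

360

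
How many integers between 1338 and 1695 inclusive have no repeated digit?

The integers in [1338, 1695] that have no repeated digit: 1340, 1342, 1345, 1346, 1347, 1348, …, 1694, 1695.
208 qualify.

208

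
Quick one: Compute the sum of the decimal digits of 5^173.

5^173 = 8352389719038111394189176459848380871297490250328277181131054663001245753084782370845307042372951400466263294219970703125
Sum of its 121 digits: 506.

506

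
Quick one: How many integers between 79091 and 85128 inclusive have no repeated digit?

2027

The integers in [79091, 85128] that have no repeated digit: 79102, 79103, 79104, 79105, 79106, 79108, …, 85126, 85127.
2027 qualify.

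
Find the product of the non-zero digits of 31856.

3×1×8×5×6 = 720

720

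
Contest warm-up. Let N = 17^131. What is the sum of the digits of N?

17^131 = 154457393072366309211243453140265336130679022855532916933912066667508381014824689935939748335468475166201536661429828074002635558976064397547405836087319391984433
Sum of its 162 digits: 719.

719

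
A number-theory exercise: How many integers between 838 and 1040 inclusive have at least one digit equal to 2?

The integers in [838, 1040] that have at least one digit equal to 2: 842, 852, 862, 872, 882, 892, …, 1029, 1032.
38 qualify.

38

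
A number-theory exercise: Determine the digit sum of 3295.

3+2+9+5 = 19

19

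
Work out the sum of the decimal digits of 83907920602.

8+3+9+0+7+9+2+0+6+0+2 = 46

46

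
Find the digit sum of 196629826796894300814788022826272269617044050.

1+9+6+6+2+9+8+2+6+7+9+6+8+9+4+3+0+0+8+1+4+7+8+8+0+2+2+8+2+6+2+7+2+2+6+9+6+1+7+0+4+4+0+5+0 = 206

206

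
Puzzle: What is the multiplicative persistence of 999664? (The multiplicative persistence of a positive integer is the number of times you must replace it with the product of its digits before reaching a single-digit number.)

2

999664 → 104976 → 0 (2 steps)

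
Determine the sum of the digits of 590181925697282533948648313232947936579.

5+9+0+1+8+1+9+2+5+6+9+7+2+8+2+5+3+3+9+4+8+6+4+8+3+1+3+2+3+2+9+4+7+9+3+6+5+7+9 = 197

197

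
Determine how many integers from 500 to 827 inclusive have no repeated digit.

239

The integers in [500, 827] that have no repeated digit: 501, 502, 503, 504, 506, 507, …, 826, 827.
239 qualify.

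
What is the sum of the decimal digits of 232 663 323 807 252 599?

77

2+3+2+6+6+3+3+2+3+8+0+7+2+5+2+5+9+9 = 77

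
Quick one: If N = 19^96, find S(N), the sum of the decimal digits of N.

19^96 = 575898160682100232836281104757191024769944517268203419236599427061651467503917683818033285217971123197113409626034423582081
Sum of its 123 digits: 514.

514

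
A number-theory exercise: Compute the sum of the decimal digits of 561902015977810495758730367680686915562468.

205

5+6+1+9+0+2+0+1+5+9+7+7+8+1+0+4+9+5+7+5+8+7+3+0+3+6+7+6+8+0+6+8+6+9+1+5+5+6+2+4+6+8 = 205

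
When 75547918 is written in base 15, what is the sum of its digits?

54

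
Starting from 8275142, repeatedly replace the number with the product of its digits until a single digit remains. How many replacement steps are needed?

8275142 → 4480 → 0 (2 steps)

2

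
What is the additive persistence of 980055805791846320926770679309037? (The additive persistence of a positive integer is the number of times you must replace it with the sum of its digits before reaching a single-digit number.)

3

980055805791846320926770679309037 → 155 → 11 → 2 (3 steps)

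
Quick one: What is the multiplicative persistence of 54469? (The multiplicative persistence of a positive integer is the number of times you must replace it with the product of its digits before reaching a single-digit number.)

54469 → 4320 → 0 (2 steps)

2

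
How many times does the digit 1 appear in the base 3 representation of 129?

129 in base 3 is 11210.
The digit 1 appears 3 times.

3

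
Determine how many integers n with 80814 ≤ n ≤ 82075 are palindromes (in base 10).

12

The integers in [80814, 82075] that are palindromes (in base 10): 80908, 81018, 81118, 81218, 81318, 81418, …, 81918, 82028.
12 qualify.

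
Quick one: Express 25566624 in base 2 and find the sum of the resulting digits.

25566624 in base 2 is 1100001100001110110100000.
Digit sum: 1+1+0+0+0+0+1+1+0+0+0+0+1+1+1+0+1+1+0+1+0+0+0+0+0 = 10.

10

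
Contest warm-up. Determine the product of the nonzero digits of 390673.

3402

3×9×6×7×3 = 3402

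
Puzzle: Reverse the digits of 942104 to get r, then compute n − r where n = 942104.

Reverse of 942104 is 401249.
942104 − 401249 = 540855

540855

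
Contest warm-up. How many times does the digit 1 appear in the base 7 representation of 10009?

3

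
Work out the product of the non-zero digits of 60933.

486

6×9×3×3 = 486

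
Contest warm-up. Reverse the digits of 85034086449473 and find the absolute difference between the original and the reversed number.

47539618406415

Reverse of 85034086449473 is 37494468043058.
|85034086449473 − 37494468043058| = 47539618406415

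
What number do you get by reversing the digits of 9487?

Reversing 9487 gives 7849.

7849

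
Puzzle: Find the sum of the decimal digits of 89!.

89! = 16507955160908461081216919262453619309839666236496541854913520707833171034378509739399912570787600662729080382999756800000000000000000000
Sum of its 137 digits: 549.

549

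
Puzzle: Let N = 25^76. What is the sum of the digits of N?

466

25^76 = 17516230804060213386546619791123951641003274273456447146963353548622388533573257518582977354526519775390625
Sum of its 107 digits: 466.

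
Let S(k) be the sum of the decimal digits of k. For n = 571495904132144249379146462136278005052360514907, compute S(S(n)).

First digit sum: 190.
1+9+0 = 10.

10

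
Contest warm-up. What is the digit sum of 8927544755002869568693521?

8+9+2+7+5+4+4+7+5+5+0+0+2+8+6+9+5+6+8+6+9+3+5+2+1 = 126

126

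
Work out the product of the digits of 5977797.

972405

5×9×7×7×7×9×7 = 972405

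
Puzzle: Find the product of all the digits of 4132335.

1080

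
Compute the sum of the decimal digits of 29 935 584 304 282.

64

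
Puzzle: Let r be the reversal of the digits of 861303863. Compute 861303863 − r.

Reverse of 861303863 is 368303168.
861303863 − 368303168 = 493000695

493000695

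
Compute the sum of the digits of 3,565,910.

3+5+6+5+9+1+0 = 29

29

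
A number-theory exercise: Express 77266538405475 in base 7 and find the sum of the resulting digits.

69

77266538405475 in base 7 is 22163215564664466.
Digit sum: 2+2+1+6+3+2+1+5+5+6+4+6+6+4+4+6+6 = 69.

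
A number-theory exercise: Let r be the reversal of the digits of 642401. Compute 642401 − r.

Reverse of 642401 is 104246.
642401 − 104246 = 538155

538155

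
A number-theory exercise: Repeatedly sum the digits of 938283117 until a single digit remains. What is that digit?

9+3+8+2+8+3+1+1+7 = 42
4+2 = 6

6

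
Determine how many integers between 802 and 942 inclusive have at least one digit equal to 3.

The integers in [802, 942] that have at least one digit equal to 3: 803, 813, 823, 830, 831, 832, …, 938, 939.
32 qualify.

32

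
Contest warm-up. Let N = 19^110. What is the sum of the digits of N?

19^110 = 460146480715063771187367914458108200219928670232499710530187294007669063159955115005489578393907522018065803181899695914595263633284155035801
Sum of its 141 digits: 613.

613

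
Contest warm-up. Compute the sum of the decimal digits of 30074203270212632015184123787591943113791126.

153

3+0+0+7+4+2+0+3+2+7+0+2+1+2+6+3+2+0+1+5+1+8+4+1+2+3+7+8+7+5+9+1+9+4+3+1+1+3+7+9+1+1+2+6 = 153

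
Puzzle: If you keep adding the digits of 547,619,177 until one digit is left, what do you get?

5+4+7+6+1+9+1+7+7 = 47
4+7 = 11
1+1 = 2
(Equivalently, 547,619,177 mod 9 = 2.)

2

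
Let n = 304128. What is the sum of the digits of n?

18

3+0+4+1+2+8 = 18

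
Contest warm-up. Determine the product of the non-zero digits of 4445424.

4×4×4×5×4×2×4 = 10240

10240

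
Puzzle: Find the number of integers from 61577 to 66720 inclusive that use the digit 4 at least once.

2107

The integers in [61577, 66720] that use the digit 4 at least once: 61584, 61594, 61604, 61614, 61624, 61634, …, 66704, 66714.
2107 qualify.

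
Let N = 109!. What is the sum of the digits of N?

657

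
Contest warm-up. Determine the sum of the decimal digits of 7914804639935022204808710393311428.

7+9+1+4+8+0+4+6+3+9+9+3+5+0+2+2+2+0+4+8+0+8+7+1+0+3+9+3+3+1+1+4+2+8 = 136

136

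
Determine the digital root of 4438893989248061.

4+4+3+8+8+9+3+9+8+9+2+4+8+0+6+1 = 86
8+6 = 14
1+4 = 5
(Equivalently, 4438893989248061 mod 9 = 5.)

5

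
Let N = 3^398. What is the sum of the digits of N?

3^398 = 7838976787394813968051585730659421801834216623643035084763469245473565061286992684064366503271903795350550259425039545762992199230202729632682787161615028558662253924862257021382587037120889
Sum of its 190 digits: 864.

864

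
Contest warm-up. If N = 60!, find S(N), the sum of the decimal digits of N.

60! = 8320987112741390144276341183223364380754172606361245952449277696409600000000000000
Sum of its 82 digits: 288.

288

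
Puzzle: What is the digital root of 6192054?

9

6+1+9+2+0+5+4 = 27
2+7 = 9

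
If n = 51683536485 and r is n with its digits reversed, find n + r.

110147075100

Reverse of 51683536485 is 58463538615.
51683536485 + 58463538615 = 110147075100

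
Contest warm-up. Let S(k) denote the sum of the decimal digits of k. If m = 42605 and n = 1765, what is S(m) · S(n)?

323

S(42605) = 4+2+6+0+5 = 17.
S(1765) = 1+7+6+5 = 19.
17 · 19 = 323.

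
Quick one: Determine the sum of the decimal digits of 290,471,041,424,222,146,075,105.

2+9+0+4+7+1+0+4+1+4+2+4+2+2+2+1+4+6+0+7+5+1+0+5 = 73

73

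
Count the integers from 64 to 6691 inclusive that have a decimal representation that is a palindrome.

The integers in [64, 6691] that have a decimal representation that is a palindrome: 66, 77, 88, 99, 101, 111, …, 6556, 6666.
151 qualify.

151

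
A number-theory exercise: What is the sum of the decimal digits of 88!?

88! = 185482642257398439114796845645546284380220968949399346684421580986889562184028199319100141244804501828416633516851200000000000000000000
Sum of its 135 digits: 531.

531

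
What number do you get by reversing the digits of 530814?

Reversing 530814 gives 418035.

418035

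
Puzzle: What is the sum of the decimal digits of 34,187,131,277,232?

51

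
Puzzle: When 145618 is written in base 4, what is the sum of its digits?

13

145618 in base 4 is 203203102.
Digit sum: 2+0+3+2+0+3+1+0+2 = 13.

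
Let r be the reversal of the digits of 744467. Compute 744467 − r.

-19980

Reverse of 744467 is 764447.
744467 − 764447 = -19980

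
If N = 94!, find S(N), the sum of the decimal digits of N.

94! = 108736615665674308027365285256786601004186803580182872307497374434045199869417927630229109214583415458560865651202385340530688000000000000000000000
Sum of its 147 digits: 549.

549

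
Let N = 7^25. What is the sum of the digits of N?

97

7^25 = 1341068619663964900807
Sum of its 22 digits: 97.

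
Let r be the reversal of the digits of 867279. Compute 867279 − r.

-105489

Reverse of 867279 is 972768.
867279 − 972768 = -105489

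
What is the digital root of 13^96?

1

The digital root of n equals n mod 9 (or 9 when 9 | n), so we need 13^96 mod 9.
13^96 ≡ 1 (mod 9), so the digital root is 1.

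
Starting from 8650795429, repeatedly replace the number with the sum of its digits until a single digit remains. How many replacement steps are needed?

3

8650795429 → 55 → 10 → 1 (3 steps)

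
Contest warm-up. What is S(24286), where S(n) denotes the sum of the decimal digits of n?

22

2+4+2+8+6 = 22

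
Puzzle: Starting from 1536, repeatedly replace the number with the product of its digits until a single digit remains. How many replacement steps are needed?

2

1536 → 90 → 0 (2 steps)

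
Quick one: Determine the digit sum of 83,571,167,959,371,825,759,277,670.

8+3+5+7+1+1+6+7+9+5+9+3+7+1+8+2+5+7+5+9+2+7+7+6+7+0 = 137

137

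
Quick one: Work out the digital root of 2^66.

The digital root of n equals n mod 9 (or 9 when 9 | n), so we need 2^66 mod 9.
2^66 ≡ 1 (mod 9), so the digital root is 1.

1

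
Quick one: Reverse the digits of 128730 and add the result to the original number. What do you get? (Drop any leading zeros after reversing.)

166551

Reverse of 128730 is 37821.
128730 + 37821 = 166551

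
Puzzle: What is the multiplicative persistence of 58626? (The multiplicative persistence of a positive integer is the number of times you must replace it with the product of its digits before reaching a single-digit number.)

2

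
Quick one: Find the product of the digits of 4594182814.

4×5×9×4×1×8×2×8×1×4 = 368640

368640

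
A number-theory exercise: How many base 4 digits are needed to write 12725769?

12725769 in base 4 is 300202320021, which has 12 digits.

12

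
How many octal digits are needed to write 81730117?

9

81730117 in base 8 is 467615105, which has 9 digits.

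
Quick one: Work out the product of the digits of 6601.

0

6×6×0×1 = 0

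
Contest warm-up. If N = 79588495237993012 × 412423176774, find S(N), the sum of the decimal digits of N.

79588495237993012 × 412423176774 = 32824140040715449189052703288
Sum of its 29 digits: 111.

111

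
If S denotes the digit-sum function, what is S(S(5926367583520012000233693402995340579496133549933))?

First digit sum: 206.
2+0+6 = 8.

8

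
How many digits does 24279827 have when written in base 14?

7

24279827 in base 14 is 3320495, which has 7 digits.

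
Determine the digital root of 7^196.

7

The digital root of n equals n mod 9 (or 9 when 9 | n), so we need 7^196 mod 9.
7^196 ≡ 7 (mod 9), so the digital root is 7.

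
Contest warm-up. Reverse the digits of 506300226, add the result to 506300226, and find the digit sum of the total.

Reversal of 506300226 is 622003605; 506300226 + 622003605 = 1128303831.
Digit sum of 1128303831: 1+1+2+8+3+0+3+8+3+1 = 30.

30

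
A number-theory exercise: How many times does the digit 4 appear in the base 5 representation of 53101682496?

3

53101682496 in base 5 is 1332223012314441.
The digit 4 appears 3 times.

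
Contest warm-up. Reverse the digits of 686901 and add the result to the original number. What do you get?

796587

Reverse of 686901 is 109686.
686901 + 109686 = 796587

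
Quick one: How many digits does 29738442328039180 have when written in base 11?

29738442328039180 in base 11 is 713464762464989A, which has 16 digits.

16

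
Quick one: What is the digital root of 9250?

9+2+5+0 = 16
1+6 = 7

7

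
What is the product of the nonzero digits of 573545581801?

3360000

5×7×3×5×4×5×5×8×1×8×1 = 3360000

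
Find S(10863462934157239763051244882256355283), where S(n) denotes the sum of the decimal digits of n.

162

1+0+8+6+3+4+6+2+9+3+4+1+5+7+2+3+9+7+6+3+0+5+1+2+4+4+8+8+2+2+5+6+3+5+5+2+8+3 = 162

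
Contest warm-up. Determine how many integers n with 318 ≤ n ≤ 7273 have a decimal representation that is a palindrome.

The integers in [318, 7273] that have a decimal representation that is a palindrome: 323, 333, 343, 353, 363, 373, …, 7117, 7227.
131 qualify.

131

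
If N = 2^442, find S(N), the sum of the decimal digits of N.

610

2^442 = 11356855067118857664833184498250070849275646260739344691898284362197488876771842551971735167402555711886914400097909030211478150447104
Sum of its 134 digits: 610.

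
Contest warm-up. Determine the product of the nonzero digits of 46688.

9216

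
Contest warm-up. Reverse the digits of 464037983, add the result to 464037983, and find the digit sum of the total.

Reversal of 464037983 is 389730464; 464037983 + 389730464 = 853768447.
Digit sum of 853768447: 8+5+3+7+6+8+4+4+7 = 52.

52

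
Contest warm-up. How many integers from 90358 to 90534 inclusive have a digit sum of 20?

15

The integers in [90358, 90534] that have a digit sum of 20: 90362, 90371, 90380, 90407, 90416, 90425, …, 90524, 90533.
15 qualify.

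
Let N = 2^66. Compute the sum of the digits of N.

2^66 = 73786976294838206464
Sum of its 20 digits: 109.

109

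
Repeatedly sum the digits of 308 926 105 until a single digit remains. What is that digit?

7

3+0+8+9+2+6+1+0+5 = 34
3+4 = 7
(Equivalently, 308 926 105 mod 9 = 7.)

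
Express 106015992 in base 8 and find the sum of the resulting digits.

106015992 in base 8 is 624326370.
Digit sum: 6+2+4+3+2+6+3+7+0 = 33.

33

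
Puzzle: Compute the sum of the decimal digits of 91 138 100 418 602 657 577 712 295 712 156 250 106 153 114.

9+1+1+3+8+1+0+0+4+1+8+6+0+2+6+5+7+5+7+7+7+1+2+2+9+5+7+1+2+1+5+6+2+5+0+1+0+6+1+5+3+1+1+4 = 158

158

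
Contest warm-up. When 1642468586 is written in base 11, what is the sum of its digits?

1642468586 in base 11 is 773148A60.
Digit sum: 7+7+3+1+4+8+10+6+0 = 46.

46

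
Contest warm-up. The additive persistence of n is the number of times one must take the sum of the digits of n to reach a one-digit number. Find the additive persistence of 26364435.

26364435 → 33 → 6 (2 steps)

2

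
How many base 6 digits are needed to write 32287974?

32287974 in base 6 is 3112013210, which has 10 digits.

10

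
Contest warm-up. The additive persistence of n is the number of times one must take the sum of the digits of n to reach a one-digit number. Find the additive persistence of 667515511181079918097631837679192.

667515511181079918097631837679192 → 159 → 15 → 6 (3 steps)

3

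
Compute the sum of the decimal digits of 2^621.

791

2^621 = 8702164874309912144930213176155645990168053640839691029699692760275411924760203145038438437113516616399082774302662672635438355868101955410485575332111767174247731541367082500615833649152
Sum of its 187 digits: 791.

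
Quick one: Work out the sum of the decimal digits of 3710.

11

3+7+1+0 = 11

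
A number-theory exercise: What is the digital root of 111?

3

1+1+1 = 3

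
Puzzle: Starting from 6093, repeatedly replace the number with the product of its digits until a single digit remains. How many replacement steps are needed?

6093 → 0 (1 step)

1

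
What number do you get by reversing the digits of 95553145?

54135559

Reversing 95553145 gives 54135559.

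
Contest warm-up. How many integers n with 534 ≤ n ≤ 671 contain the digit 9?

23

The integers in [534, 671] that contain the digit 9: 539, 549, 559, 569, 579, 589, …, 659, 669.
23 qualify.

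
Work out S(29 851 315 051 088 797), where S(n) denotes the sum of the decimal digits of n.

2+9+8+5+1+3+1+5+0+5+1+0+8+8+7+9+7 = 79

79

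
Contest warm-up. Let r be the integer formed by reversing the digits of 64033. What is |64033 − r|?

30987

Reverse of 64033 is 33046.
|64033 − 33046| = 30987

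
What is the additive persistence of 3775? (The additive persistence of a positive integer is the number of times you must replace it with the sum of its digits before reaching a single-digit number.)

3775 → 22 → 4 (2 steps)

2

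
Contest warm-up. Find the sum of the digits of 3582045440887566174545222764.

3+5+8+2+0+4+5+4+4+0+8+8+7+5+6+6+1+7+4+5+4+5+2+2+2+7+6+4 = 124

124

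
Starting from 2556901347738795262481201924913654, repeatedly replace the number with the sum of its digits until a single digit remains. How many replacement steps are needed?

2

2556901347738795262481201924913654 → 150 → 6 (2 steps)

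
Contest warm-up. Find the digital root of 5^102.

The digital root of n equals n mod 9 (or 9 when 9 | n), so we need 5^102 mod 9.
5^102 ≡ 1 (mod 9), so the digital root is 1.

1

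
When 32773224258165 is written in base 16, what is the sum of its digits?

32773224258165 in base 16 is 1DCE9C63DA75.
Digit sum: 1+13+12+14+9+12+6+3+13+10+7+5 = 105.

105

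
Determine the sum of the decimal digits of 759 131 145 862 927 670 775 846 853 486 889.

179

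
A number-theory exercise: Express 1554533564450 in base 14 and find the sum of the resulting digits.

35

1554533564450 in base 14 is 55350122426.
Digit sum: 5+5+3+5+0+1+2+2+4+2+6 = 35.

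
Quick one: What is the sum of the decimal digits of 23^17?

92

23^17 = 141050039560662968926103
Sum of its 24 digits: 92.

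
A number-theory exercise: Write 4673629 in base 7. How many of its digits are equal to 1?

1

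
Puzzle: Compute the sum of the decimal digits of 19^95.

568

19^95 = 30310429509584222780856900250378474987891816698326495749294706687455340394943035990422804485156374905111232085580759135899
Sum of its 122 digits: 568.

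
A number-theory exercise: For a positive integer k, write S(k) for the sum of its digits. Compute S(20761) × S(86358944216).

S(20761) = 2+0+7+6+1 = 16.
S(86358944216) = 8+6+3+5+8+9+4+4+2+1+6 = 56.
16 · 56 = 896.

896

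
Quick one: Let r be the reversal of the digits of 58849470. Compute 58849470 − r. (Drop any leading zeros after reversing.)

51354585

Reverse of 58849470 is 7494885.
58849470 − 7494885 = 51354585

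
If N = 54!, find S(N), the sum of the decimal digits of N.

54! = 230843697339241380472092742683027581083278564571807941132288000000000000
Sum of its 72 digits: 261.

261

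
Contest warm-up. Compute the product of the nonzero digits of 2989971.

2×9×8×9×9×7×1 = 81648

81648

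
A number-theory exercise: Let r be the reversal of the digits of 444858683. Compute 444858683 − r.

58000239

Reverse of 444858683 is 386858444.
444858683 − 386858444 = 58000239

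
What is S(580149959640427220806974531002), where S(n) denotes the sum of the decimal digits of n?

5+8+0+1+4+9+9+5+9+6+4+0+4+2+7+2+2+0+8+0+6+9+7+4+5+3+1+0+0+2 = 122

122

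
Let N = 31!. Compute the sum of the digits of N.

135

31! = 8222838654177922817725562880000000
Sum of its 34 digits: 135.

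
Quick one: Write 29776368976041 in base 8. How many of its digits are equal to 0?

1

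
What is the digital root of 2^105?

8

The digital root of n equals n mod 9 (or 9 when 9 | n), so we need 2^105 mod 9.
2^105 ≡ 8 (mod 9), so the digital root is 8.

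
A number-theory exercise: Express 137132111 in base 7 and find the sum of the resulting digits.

29

137132111 in base 7 is 3253414034.
Digit sum: 3+2+5+3+4+1+4+0+3+4 = 29.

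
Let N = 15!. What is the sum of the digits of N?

15! = 1307674368000
Sum of its 13 digits: 45.

45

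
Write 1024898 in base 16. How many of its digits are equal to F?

1

1024898 in base 16 is FA382.
The digit F appears 1 time.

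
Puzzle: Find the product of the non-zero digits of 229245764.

241920

2×2×9×2×4×5×7×6×4 = 241920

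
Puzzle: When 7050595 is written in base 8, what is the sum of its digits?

27

7050595 in base 8 is 32712543.
Digit sum: 3+2+7+1+2+5+4+3 = 27.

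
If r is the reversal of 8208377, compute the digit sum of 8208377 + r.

Reversal of 8208377 is 7738028; 8208377 + 7738028 = 15946405.
Digit sum of 15946405: 1+5+9+4+6+4+0+5 = 34.

34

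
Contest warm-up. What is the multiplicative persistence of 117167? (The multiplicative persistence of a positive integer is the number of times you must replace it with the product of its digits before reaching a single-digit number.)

4

117167 → 294 → 72 → 14 → 4 (4 steps)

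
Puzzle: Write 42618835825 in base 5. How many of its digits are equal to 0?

4

42618835825 in base 5 is 1144240410221300.
The digit 0 appears 4 times.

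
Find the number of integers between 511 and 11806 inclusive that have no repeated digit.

5223

The integers in [511, 11806] that have no repeated digit: 512, 513, 514, 516, 517, 518, …, 10986, 10987.
5223 qualify.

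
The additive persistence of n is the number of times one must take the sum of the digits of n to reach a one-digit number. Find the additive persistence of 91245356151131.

91245356151131 → 47 → 11 → 2 (3 steps)

3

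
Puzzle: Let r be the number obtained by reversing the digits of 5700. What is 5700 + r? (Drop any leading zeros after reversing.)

Reverse of 5700 is 75.
5700 + 75 = 5775

5775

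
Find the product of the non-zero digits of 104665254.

28800

1×4×6×6×5×2×5×4 = 28800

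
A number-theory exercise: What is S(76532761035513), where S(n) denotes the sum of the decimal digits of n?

7+6+5+3+2+7+6+1+0+3+5+5+1+3 = 54

54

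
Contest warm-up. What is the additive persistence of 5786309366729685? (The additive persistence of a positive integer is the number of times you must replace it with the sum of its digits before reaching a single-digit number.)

2

5786309366729685 → 90 → 9 (2 steps)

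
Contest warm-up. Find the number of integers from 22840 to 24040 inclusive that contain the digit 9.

The integers in [22840, 24040] that contain the digit 9: 22849, 22859, 22869, 22879, 22889, 22890, …, 24029, 24039.
390 qualify.

390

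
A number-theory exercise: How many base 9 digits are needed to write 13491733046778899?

17

13491733046778899 in base 9 is 72467232211608178, which has 17 digits.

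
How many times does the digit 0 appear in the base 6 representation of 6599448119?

4

6599448119 in base 6 is 3010505024315.
The digit 0 appears 4 times.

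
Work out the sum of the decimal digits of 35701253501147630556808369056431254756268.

3+5+7+0+1+2+5+3+5+0+1+1+4+7+6+3+0+5+5+6+8+0+8+3+6+9+0+5+6+4+3+1+2+5+4+7+5+6+2+6+8 = 167

167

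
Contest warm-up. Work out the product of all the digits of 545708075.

0

5×4×5×7×0×8×0×7×5 = 0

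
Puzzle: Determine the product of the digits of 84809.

8×4×8×0×9 = 0

0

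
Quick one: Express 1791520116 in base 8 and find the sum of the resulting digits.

1791520116 in base 8 is 15262066564.
Digit sum: 1+5+2+6+2+0+6+6+5+6+4 = 43.

43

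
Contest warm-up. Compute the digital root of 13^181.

4

The digital root of n equals n mod 9 (or 9 when 9 | n), so we need 13^181 mod 9.
13^181 ≡ 4 (mod 9), so the digital root is 4.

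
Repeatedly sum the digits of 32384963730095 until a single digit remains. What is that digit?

3+2+3+8+4+9+6+3+7+3+0+0+9+5 = 62
6+2 = 8

8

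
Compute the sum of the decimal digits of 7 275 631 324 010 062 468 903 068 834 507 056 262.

141

7+2+7+5+6+3+1+3+2+4+0+1+0+0+6+2+4+6+8+9+0+3+0+6+8+8+3+4+5+0+7+0+5+6+2+6+2 = 141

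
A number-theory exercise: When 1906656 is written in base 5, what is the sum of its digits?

16

1906656 in base 5 is 442003111.
Digit sum: 4+4+2+0+0+3+1+1+1 = 16.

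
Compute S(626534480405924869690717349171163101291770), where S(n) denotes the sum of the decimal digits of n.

6+2+6+5+3+4+4+8+0+4+0+5+9+2+4+8+6+9+6+9+0+7+1+7+3+4+9+1+7+1+1+6+3+1+0+1+2+9+1+7+7+0 = 178

178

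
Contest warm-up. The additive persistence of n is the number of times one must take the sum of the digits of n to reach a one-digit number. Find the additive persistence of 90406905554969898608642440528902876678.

3

90406905554969898608642440528902876678 → 198 → 18 → 9 (3 steps)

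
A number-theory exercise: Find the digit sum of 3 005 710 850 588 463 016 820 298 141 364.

3+0+0+5+7+1+0+8+5+0+5+8+8+4+6+3+0+1+6+8+2+0+2+9+8+1+4+1+3+6+4 = 118

118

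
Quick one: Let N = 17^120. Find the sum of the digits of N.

658

17^120 = 4506823657667455192208543408149187364816935317929438577700080809474311586199193465652535386906579562623840422273980040339505401429001746496292809601
Sum of its 148 digits: 658.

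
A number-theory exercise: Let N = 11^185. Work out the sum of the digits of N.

11^185 = 4546181331788754829059541304472527258916852725874695267335449419996951963427561999598303275535710744926102593355190618055605767573555747753393746554992911707443737755948940316441073912206223851
Sum of its 193 digits: 914.

914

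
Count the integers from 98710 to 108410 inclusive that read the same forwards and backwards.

21

The integers in [98710, 108410] that read the same forwards and backwards: 98789, 98889, 98989, 99099, 99199, 99299, …, 106601, 107701.
21 qualify.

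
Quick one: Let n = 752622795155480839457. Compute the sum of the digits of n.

104

7+5+2+6+2+2+7+9+5+1+5+5+4+8+0+8+3+9+4+5+7 = 104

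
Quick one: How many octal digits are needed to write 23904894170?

23904894170 in base 8 is 262065736332, which has 12 digits.

12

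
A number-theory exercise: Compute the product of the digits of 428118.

4×2×8×1×1×8 = 512

512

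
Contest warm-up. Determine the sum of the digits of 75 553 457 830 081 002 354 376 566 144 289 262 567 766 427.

196

7+5+5+5+3+4+5+7+8+3+0+0+8+1+0+0+2+3+5+4+3+7+6+5+6+6+1+4+4+2+8+9+2+6+2+5+6+7+7+6+6+4+2+7 = 196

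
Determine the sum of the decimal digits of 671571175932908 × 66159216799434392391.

671571175932908 × 66159216799434392391 = 44430623024796356859361669561703028
Sum of its 35 digits: 153.

153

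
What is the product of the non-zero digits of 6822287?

21504

6×8×2×2×2×8×7 = 21504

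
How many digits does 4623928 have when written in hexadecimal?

6

4623928 in base 16 is 468E38, which has 6 digits.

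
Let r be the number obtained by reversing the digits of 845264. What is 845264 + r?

1307812

Reverse of 845264 is 462548.
845264 + 462548 = 1307812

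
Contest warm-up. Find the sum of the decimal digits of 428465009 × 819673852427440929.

428465009 × 819673852427440929 = 351201564557388149490953361
Sum of its 27 digits: 117.

117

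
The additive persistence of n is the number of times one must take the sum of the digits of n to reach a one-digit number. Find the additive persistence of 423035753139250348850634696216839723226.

423035753139250348850634696216839723226 → 165 → 12 → 3 (3 steps)

3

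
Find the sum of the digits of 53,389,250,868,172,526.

5+3+3+8+9+2+5+0+8+6+8+1+7+2+5+2+6 = 80

80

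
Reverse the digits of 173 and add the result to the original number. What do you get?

544

Reverse of 173 is 371.
173 + 371 = 544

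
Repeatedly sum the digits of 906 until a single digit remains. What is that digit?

6

9+0+6 = 15
1+5 = 6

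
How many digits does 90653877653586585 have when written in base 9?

18

90653877653586585 in base 9 is 538262661683615876, which has 18 digits.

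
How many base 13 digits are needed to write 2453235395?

9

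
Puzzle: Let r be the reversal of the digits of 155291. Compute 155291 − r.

Reverse of 155291 is 192551.
155291 − 192551 = -37260

-37260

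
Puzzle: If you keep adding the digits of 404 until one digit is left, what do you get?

8

4+0+4 = 8
(Equivalently, 404 mod 9 = 8.)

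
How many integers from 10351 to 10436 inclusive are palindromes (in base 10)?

1

The integers in [10351, 10436] that are palindromes (in base 10): 10401.
1 qualifies.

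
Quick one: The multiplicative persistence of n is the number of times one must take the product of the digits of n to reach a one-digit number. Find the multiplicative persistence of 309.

1

309 → 0 (1 step)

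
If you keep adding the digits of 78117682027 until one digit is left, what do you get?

7+8+1+1+7+6+8+2+0+2+7 = 49
4+9 = 13
1+3 = 4
(Equivalently, 78117682027 mod 9 = 4.)

4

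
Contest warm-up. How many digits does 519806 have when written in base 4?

10

519806 in base 4 is 1332321332, which has 10 digits.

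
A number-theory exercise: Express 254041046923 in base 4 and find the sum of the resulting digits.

254041046923 in base 4 is 3230212001223332023.
Digit sum: 3+2+3+0+2+1+2+0+0+1+2+2+3+3+3+2+0+2+3 = 34.

34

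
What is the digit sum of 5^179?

5^179 = 130506089359970490534205882185130951114023285161379330955172729109394464891949724544457922537077365632285363972187042236328125
Sum of its 126 digits: 542.

542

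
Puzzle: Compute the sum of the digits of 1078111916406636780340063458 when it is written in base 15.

1078111916406636780340063458 in base 15 is E622D158A058C2775310173.
Digit sum: 14+6+2+2+13+1+5+8+10+0+5+8+12+2+7+7+5+3+1+0+1+7+3 = 122.

122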